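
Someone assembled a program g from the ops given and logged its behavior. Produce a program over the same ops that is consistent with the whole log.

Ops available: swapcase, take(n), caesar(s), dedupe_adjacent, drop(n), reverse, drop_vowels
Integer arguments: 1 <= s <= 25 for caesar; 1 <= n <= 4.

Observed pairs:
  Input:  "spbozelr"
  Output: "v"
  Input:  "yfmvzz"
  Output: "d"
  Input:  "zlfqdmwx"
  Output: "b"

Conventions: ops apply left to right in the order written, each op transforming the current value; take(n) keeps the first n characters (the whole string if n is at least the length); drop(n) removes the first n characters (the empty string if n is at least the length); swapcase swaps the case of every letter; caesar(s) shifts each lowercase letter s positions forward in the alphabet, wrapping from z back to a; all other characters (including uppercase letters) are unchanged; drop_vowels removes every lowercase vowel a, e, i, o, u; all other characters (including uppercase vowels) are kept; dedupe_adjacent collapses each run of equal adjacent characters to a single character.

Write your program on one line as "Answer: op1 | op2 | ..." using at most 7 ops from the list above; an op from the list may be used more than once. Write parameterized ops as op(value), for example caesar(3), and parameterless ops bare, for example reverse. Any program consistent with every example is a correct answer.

drop(2) | reverse | caesar(1) | take(3) | take(1) | caesar(3)

Check, running the answer program on each example:
  "spbozelr" -> "bozelr" -> "rlezob" -> "smfapc" -> "smf" -> "s" -> "v"
  "yfmvzz" -> "mvzz" -> "zzvm" -> "aawn" -> "aaw" -> "a" -> "d"
  "zlfqdmwx" -> "fqdmwx" -> "xwmdqf" -> "yxnerg" -> "yxn" -> "y" -> "b"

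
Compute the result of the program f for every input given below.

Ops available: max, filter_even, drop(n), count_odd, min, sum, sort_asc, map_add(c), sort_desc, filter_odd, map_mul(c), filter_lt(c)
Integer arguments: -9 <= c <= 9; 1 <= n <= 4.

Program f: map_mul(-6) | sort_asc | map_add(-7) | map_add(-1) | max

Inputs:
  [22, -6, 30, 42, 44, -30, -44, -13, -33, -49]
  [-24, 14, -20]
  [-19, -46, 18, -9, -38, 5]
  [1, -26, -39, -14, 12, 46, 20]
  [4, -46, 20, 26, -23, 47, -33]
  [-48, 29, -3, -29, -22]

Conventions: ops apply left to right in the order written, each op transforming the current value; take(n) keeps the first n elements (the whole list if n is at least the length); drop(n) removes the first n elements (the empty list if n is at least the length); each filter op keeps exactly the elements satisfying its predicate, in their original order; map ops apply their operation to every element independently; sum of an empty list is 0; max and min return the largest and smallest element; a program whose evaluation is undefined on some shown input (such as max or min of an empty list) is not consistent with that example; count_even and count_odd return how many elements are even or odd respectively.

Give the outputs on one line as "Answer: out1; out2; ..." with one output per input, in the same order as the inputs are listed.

Execution, op by op:
  [22, -6, 30, 42, 44, -30, -44, -13, -33, -49] -> [-132, 36, -180, -252, -264, 180, 264, 78, 198, 294] -> [-264, -252, -180, -132, 36, 78, 180, 198, 264, 294] -> [-271, -259, -187, -139, 29, 71, 173, 191, 257, 287] -> [-272, -260, -188, -140, 28, 70, 172, 190, 256, 286] -> 286
  [-24, 14, -20] -> [144, -84, 120] -> [-84, 120, 144] -> [-91, 113, 137] -> [-92, 112, 136] -> 136
  [-19, -46, 18, -9, -38, 5] -> [114, 276, -108, 54, 228, -30] -> [-108, -30, 54, 114, 228, 276] -> [-115, -37, 47, 107, 221, 269] -> [-116, -38, 46, 106, 220, 268] -> 268
  [1, -26, -39, -14, 12, 46, 20] -> [-6, 156, 234, 84, -72, -276, -120] -> [-276, -120, -72, -6, 84, 156, 234] -> [-283, -127, -79, -13, 77, 149, 227] -> [-284, -128, -80, -14, 76, 148, 226] -> 226
  [4, -46, 20, 26, -23, 47, -33] -> [-24, 276, -120, -156, 138, -282, 198] -> [-282, -156, -120, -24, 138, 198, 276] -> [-289, -163, -127, -31, 131, 191, 269] -> [-290, -164, -128, -32, 130, 190, 268] -> 268
  [-48, 29, -3, -29, -22] -> [288, -174, 18, 174, 132] -> [-174, 18, 132, 174, 288] -> [-181, 11, 125, 167, 281] -> [-182, 10, 124, 166, 280] -> 280

286; 136; 268; 226; 268; 280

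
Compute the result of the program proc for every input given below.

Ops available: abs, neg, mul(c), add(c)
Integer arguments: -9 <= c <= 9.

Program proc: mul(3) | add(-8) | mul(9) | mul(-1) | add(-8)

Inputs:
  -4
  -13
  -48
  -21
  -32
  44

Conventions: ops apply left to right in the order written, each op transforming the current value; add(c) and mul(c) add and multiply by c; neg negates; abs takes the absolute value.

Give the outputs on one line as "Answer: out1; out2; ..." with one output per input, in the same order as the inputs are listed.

172; 415; 1360; 631; 928; -1124

Execution, op by op:
  -4 -> -12 -> -20 -> -180 -> 180 -> 172
  -13 -> -39 -> -47 -> -423 -> 423 -> 415
  -48 -> -144 -> -152 -> -1368 -> 1368 -> 1360
  -21 -> -63 -> -71 -> -639 -> 639 -> 631
  -32 -> -96 -> -104 -> -936 -> 936 -> 928
  44 -> 132 -> 124 -> 1116 -> -1116 -> -1124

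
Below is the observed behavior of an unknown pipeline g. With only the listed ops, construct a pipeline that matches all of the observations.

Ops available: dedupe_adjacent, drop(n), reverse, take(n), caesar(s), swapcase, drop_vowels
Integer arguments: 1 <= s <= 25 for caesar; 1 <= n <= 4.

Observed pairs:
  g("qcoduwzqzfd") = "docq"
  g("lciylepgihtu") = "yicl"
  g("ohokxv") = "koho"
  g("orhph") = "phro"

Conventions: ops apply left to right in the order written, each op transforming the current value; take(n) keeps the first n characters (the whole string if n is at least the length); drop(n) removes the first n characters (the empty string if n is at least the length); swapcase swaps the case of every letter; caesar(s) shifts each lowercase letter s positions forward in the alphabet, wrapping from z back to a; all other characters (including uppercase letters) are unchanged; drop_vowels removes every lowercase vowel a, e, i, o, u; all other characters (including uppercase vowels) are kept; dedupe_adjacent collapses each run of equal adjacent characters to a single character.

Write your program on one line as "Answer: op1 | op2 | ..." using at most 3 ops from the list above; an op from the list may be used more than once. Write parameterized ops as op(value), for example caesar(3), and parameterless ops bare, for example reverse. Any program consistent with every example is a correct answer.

take(4) | reverse

Check, running the answer program on each example:
  "qcoduwzqzfd" -> "qcod" -> "docq"
  "lciylepgihtu" -> "lciy" -> "yicl"
  "ohokxv" -> "ohok" -> "koho"
  "orhph" -> "orhp" -> "phro"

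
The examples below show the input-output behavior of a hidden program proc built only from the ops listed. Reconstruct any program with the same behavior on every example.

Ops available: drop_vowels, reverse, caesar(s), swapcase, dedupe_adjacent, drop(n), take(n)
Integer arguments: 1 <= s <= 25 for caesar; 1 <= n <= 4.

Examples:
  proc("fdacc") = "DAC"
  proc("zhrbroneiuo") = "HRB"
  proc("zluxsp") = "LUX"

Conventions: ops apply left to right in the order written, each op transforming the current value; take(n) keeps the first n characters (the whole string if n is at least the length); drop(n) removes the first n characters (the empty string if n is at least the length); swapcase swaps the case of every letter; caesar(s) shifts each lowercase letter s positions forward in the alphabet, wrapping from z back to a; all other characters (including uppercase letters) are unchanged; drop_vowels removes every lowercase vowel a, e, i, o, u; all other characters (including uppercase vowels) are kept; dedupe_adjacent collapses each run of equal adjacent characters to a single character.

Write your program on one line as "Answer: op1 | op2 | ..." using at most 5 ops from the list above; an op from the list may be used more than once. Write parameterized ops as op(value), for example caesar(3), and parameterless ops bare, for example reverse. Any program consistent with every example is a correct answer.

drop(1) | reverse | swapcase | reverse | take(3)

Check, running the answer program on each example:
  "fdacc" -> "dacc" -> "ccad" -> "CCAD" -> "DACC" -> "DAC"
  "zhrbroneiuo" -> "hrbroneiuo" -> "ouienorbrh" -> "OUIENORBRH" -> "HRBRONEIUO" -> "HRB"
  "zluxsp" -> "luxsp" -> "psxul" -> "PSXUL" -> "LUXSP" -> "LUX"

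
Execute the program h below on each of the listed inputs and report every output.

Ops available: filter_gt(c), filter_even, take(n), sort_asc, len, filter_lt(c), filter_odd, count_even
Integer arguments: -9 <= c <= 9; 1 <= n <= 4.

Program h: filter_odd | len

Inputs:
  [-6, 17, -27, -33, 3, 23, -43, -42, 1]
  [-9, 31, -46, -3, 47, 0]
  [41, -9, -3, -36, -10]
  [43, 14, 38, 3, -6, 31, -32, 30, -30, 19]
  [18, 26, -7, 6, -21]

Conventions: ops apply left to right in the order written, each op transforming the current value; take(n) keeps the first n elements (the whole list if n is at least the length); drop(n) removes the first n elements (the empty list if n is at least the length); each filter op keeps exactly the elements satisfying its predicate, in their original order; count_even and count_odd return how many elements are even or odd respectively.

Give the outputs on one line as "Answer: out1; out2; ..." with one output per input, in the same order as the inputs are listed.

7; 4; 3; 4; 2

Execution, op by op:
  [-6, 17, -27, -33, 3, 23, -43, -42, 1] -> [17, -27, -33, 3, 23, -43, 1] -> 7
  [-9, 31, -46, -3, 47, 0] -> [-9, 31, -3, 47] -> 4
  [41, -9, -3, -36, -10] -> [41, -9, -3] -> 3
  [43, 14, 38, 3, -6, 31, -32, 30, -30, 19] -> [43, 3, 31, 19] -> 4
  [18, 26, -7, 6, -21] -> [-7, -21] -> 2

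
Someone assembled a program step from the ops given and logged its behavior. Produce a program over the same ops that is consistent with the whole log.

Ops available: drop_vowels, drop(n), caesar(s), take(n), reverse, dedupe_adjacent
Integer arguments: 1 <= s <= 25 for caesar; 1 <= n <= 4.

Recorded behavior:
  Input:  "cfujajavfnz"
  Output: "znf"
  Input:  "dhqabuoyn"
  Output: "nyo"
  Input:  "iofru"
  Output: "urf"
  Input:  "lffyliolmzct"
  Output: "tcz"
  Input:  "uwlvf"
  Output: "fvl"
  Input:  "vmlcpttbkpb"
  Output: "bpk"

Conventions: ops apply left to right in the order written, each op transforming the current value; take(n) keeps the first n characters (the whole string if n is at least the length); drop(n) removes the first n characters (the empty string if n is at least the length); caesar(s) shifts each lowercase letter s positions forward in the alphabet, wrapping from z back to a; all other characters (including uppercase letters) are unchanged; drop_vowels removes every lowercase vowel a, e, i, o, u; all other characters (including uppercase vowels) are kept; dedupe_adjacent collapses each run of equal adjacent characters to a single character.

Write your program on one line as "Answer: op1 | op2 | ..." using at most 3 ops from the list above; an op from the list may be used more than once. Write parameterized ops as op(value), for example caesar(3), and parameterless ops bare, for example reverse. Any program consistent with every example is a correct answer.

dedupe_adjacent | reverse | take(3)

Check, running the answer program on each example:
  "cfujajavfnz" -> "cfujajavfnz" -> "znfvajajufc" -> "znf"
  "dhqabuoyn" -> "dhqabuoyn" -> "nyoubaqhd" -> "nyo"
  "iofru" -> "iofru" -> "urfoi" -> "urf"
  "lffyliolmzct" -> "lfyliolmzct" -> "tczmloilyfl" -> "tcz"
  "uwlvf" -> "uwlvf" -> "fvlwu" -> "fvl"
  "vmlcpttbkpb" -> "vmlcptbkpb" -> "bpkbtpclmv" -> "bpk"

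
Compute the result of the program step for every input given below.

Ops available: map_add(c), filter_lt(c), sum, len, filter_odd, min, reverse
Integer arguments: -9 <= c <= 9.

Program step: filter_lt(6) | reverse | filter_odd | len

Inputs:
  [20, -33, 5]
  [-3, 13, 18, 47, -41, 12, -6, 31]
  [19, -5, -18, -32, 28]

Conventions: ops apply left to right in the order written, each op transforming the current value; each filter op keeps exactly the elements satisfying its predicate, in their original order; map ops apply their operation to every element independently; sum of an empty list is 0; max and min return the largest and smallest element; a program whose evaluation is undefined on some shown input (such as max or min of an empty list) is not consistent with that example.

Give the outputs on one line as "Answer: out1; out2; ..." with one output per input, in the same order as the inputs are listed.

Execution, op by op:
  [20, -33, 5] -> [-33, 5] -> [5, -33] -> [5, -33] -> 2
  [-3, 13, 18, 47, -41, 12, -6, 31] -> [-3, -41, -6] -> [-6, -41, -3] -> [-41, -3] -> 2
  [19, -5, -18, -32, 28] -> [-5, -18, -32] -> [-32, -18, -5] -> [-5] -> 1

2; 2; 1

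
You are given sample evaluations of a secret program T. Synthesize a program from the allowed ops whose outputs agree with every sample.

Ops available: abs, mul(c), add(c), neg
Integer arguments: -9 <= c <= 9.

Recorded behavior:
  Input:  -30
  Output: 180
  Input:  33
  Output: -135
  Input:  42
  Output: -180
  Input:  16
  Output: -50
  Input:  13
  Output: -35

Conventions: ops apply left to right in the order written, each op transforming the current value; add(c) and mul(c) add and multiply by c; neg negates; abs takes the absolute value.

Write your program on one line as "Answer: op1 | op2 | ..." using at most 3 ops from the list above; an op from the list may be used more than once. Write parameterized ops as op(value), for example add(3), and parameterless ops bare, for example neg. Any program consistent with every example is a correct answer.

add(-6) | mul(5) | neg

Check, running the answer program on each example:
  -30 -> -36 -> -180 -> 180
  33 -> 27 -> 135 -> -135
  42 -> 36 -> 180 -> -180
  16 -> 10 -> 50 -> -50
  13 -> 7 -> 35 -> -35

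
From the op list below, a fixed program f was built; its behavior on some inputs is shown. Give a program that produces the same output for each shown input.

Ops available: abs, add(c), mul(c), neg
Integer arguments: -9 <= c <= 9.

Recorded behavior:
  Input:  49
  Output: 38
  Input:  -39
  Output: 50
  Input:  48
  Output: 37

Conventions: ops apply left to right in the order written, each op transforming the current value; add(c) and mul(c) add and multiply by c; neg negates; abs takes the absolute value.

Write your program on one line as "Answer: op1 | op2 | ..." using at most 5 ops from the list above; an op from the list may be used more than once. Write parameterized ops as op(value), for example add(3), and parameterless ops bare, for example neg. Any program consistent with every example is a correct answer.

neg | add(8) | add(3) | neg | abs

Check, running the answer program on each example:
  49 -> -49 -> -41 -> -38 -> 38 -> 38
  -39 -> 39 -> 47 -> 50 -> -50 -> 50
  48 -> -48 -> -40 -> -37 -> 37 -> 37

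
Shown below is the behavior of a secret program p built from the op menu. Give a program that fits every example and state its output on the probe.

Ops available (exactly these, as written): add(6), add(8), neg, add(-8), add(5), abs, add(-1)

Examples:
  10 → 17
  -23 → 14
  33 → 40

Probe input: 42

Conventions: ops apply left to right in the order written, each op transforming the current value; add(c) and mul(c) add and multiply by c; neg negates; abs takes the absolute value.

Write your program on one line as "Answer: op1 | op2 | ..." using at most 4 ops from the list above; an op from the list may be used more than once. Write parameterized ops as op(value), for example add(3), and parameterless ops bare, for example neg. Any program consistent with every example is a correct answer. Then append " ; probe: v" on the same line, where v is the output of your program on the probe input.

add(8) | abs | add(-1) ; probe: 49

Check, running the answer program on each example:
  10 -> 18 -> 18 -> 17
  -23 -> -15 -> 15 -> 14
  33 -> 41 -> 41 -> 40
  probe: 42 -> 50 -> 50 -> 49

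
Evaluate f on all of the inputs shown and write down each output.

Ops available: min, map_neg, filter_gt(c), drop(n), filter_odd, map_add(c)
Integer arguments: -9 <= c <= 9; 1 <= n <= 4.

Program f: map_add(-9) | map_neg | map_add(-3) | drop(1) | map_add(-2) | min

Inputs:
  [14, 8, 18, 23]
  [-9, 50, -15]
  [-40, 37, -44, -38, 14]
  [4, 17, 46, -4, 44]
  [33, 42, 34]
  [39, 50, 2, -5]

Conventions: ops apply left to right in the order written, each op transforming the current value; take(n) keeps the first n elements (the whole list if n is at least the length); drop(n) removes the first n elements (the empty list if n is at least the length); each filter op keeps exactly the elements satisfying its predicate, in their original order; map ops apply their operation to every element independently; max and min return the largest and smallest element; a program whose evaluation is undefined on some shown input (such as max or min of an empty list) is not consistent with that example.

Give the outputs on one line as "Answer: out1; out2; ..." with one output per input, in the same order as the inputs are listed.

Execution, op by op:
  [14, 8, 18, 23] -> [5, -1, 9, 14] -> [-5, 1, -9, -14] -> [-8, -2, -12, -17] -> [-2, -12, -17] -> [-4, -14, -19] -> -19
  [-9, 50, -15] -> [-18, 41, -24] -> [18, -41, 24] -> [15, -44, 21] -> [-44, 21] -> [-46, 19] -> -46
  [-40, 37, -44, -38, 14] -> [-49, 28, -53, -47, 5] -> [49, -28, 53, 47, -5] -> [46, -31, 50, 44, -8] -> [-31, 50, 44, -8] -> [-33, 48, 42, -10] -> -33
  [4, 17, 46, -4, 44] -> [-5, 8, 37, -13, 35] -> [5, -8, -37, 13, -35] -> [2, -11, -40, 10, -38] -> [-11, -40, 10, -38] -> [-13, -42, 8, -40] -> -42
  [33, 42, 34] -> [24, 33, 25] -> [-24, -33, -25] -> [-27, -36, -28] -> [-36, -28] -> [-38, -30] -> -38
  [39, 50, 2, -5] -> [30, 41, -7, -14] -> [-30, -41, 7, 14] -> [-33, -44, 4, 11] -> [-44, 4, 11] -> [-46, 2, 9] -> -46

-19; -46; -33; -42; -38; -46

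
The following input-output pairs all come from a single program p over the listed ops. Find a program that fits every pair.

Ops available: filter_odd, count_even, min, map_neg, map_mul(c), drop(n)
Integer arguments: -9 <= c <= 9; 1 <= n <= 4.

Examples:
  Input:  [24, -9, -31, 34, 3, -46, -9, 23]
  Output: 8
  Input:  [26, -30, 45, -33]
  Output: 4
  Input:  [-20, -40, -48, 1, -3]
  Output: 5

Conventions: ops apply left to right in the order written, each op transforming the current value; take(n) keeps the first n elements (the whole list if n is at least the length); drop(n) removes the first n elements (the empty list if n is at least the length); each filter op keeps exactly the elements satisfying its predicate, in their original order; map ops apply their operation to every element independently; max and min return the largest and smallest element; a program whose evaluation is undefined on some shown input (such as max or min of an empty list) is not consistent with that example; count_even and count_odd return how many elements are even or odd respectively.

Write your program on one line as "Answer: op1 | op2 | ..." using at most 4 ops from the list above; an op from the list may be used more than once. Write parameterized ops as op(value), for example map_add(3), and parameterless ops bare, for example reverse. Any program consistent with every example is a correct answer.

map_neg | map_mul(-6) | count_even

Check, running the answer program on each example:
  [24, -9, -31, 34, 3, -46, -9, 23] -> [-24, 9, 31, -34, -3, 46, 9, -23] -> [144, -54, -186, 204, 18, -276, -54, 138] -> 8
  [26, -30, 45, -33] -> [-26, 30, -45, 33] -> [156, -180, 270, -198] -> 4
  [-20, -40, -48, 1, -3] -> [20, 40, 48, -1, 3] -> [-120, -240, -288, 6, -18] -> 5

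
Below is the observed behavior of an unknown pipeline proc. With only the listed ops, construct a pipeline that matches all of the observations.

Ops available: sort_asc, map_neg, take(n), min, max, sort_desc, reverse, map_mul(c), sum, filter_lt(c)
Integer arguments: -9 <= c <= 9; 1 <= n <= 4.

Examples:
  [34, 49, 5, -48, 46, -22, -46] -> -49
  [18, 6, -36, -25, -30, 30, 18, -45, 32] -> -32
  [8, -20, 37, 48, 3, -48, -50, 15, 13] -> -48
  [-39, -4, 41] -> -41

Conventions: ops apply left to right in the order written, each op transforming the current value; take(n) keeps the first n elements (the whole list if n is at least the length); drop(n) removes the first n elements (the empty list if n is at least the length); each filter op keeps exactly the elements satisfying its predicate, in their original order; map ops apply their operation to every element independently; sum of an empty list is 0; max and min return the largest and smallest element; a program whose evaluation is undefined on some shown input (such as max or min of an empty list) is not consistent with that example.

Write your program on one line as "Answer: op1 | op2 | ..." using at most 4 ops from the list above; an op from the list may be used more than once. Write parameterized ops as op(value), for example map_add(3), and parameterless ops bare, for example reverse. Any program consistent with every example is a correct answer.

map_neg | filter_lt(9) | reverse | min

Check, running the answer program on each example:
  [34, 49, 5, -48, 46, -22, -46] -> [-34, -49, -5, 48, -46, 22, 46] -> [-34, -49, -5, -46] -> [-46, -5, -49, -34] -> -49
  [18, 6, -36, -25, -30, 30, 18, -45, 32] -> [-18, -6, 36, 25, 30, -30, -18, 45, -32] -> [-18, -6, -30, -18, -32] -> [-32, -18, -30, -6, -18] -> -32
  [8, -20, 37, 48, 3, -48, -50, 15, 13] -> [-8, 20, -37, -48, -3, 48, 50, -15, -13] -> [-8, -37, -48, -3, -15, -13] -> [-13, -15, -3, -48, -37, -8] -> -48
  [-39, -4, 41] -> [39, 4, -41] -> [4, -41] -> [-41, 4] -> -41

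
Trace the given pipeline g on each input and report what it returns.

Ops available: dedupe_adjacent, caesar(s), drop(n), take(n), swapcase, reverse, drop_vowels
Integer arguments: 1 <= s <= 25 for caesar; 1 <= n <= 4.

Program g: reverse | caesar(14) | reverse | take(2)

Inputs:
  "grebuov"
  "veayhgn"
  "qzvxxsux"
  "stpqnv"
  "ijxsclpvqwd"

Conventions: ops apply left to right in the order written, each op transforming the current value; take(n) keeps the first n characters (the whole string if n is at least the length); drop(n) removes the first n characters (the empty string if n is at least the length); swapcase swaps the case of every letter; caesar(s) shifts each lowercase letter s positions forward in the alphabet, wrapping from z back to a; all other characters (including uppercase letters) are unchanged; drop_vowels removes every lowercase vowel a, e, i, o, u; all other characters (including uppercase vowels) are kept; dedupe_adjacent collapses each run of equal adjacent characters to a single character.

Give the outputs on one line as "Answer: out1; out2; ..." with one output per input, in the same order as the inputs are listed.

Execution, op by op:
  "grebuov" -> "vouberg" -> "jcipsfu" -> "ufspicj" -> "uf"
  "veayhgn" -> "nghyaev" -> "buvmosj" -> "jsomvub" -> "js"
  "qzvxxsux" -> "xusxxvzq" -> "liglljne" -> "enjllgil" -> "en"
  "stpqnv" -> "vnqpts" -> "jbedhg" -> "ghdebj" -> "gh"
  "ijxsclpvqwd" -> "dwqvplcsxji" -> "rkejdzqglxw" -> "wxlgqzdjekr" -> "wx"

"uf"; "js"; "en"; "gh"; "wx"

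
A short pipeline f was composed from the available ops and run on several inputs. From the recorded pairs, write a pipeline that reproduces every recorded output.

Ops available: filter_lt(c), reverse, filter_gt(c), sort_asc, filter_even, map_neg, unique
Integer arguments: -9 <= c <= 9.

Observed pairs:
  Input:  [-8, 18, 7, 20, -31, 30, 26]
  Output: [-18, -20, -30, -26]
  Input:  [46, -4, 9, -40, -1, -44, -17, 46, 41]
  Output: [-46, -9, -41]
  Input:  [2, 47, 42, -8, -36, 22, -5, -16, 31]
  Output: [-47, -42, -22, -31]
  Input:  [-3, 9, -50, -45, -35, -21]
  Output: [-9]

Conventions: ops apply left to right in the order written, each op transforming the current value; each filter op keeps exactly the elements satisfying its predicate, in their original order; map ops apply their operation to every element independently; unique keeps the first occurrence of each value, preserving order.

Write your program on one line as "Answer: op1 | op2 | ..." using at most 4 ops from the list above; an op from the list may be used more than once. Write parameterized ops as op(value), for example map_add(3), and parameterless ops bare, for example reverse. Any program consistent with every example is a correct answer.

filter_gt(8) | unique | map_neg

Check, running the answer program on each example:
  [-8, 18, 7, 20, -31, 30, 26] -> [18, 20, 30, 26] -> [18, 20, 30, 26] -> [-18, -20, -30, -26]
  [46, -4, 9, -40, -1, -44, -17, 46, 41] -> [46, 9, 46, 41] -> [46, 9, 41] -> [-46, -9, -41]
  [2, 47, 42, -8, -36, 22, -5, -16, 31] -> [47, 42, 22, 31] -> [47, 42, 22, 31] -> [-47, -42, -22, -31]
  [-3, 9, -50, -45, -35, -21] -> [9] -> [9] -> [-9]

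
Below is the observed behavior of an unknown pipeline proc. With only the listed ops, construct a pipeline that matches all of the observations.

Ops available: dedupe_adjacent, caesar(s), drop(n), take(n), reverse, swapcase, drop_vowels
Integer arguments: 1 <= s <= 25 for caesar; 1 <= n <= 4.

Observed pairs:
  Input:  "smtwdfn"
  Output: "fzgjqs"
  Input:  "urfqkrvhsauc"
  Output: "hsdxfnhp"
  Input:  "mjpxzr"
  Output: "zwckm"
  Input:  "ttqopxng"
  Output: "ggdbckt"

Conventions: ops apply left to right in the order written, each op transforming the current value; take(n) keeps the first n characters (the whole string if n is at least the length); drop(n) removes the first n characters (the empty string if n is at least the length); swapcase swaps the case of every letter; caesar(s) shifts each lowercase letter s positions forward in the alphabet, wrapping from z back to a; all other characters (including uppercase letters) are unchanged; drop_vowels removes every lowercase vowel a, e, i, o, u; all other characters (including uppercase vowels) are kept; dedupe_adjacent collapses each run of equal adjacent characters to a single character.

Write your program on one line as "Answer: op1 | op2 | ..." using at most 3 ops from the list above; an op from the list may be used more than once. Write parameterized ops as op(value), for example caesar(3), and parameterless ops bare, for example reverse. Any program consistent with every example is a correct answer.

caesar(6) | caesar(7) | drop_vowels

Check, running the answer program on each example:
  "smtwdfn" -> "yszcjlt" -> "fzgjqsa" -> "fzgjqs"
  "urfqkrvhsauc" -> "axlwqxbnygai" -> "hesdxeiufnhp" -> "hsdxfnhp"
  "mjpxzr" -> "spvdfx" -> "zwckme" -> "zwckm"
  "ttqopxng" -> "zzwuvdtm" -> "ggdbckat" -> "ggdbckt"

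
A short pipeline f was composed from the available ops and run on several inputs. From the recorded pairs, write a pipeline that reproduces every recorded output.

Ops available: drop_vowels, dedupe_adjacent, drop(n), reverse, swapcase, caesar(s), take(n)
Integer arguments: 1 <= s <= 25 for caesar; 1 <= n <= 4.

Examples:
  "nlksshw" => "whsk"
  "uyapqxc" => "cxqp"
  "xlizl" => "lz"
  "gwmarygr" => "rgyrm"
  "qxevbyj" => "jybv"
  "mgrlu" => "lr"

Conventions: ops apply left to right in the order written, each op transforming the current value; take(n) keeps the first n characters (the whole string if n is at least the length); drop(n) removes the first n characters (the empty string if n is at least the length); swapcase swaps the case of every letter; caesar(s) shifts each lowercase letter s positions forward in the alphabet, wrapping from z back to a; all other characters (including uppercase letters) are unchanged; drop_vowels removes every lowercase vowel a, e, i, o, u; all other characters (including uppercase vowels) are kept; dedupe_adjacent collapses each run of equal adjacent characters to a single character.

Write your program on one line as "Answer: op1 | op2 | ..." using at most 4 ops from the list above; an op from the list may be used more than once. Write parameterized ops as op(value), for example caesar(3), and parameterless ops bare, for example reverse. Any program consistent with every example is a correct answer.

drop(2) | drop_vowels | dedupe_adjacent | reverse

Check, running the answer program on each example:
  "nlksshw" -> "ksshw" -> "ksshw" -> "kshw" -> "whsk"
  "uyapqxc" -> "apqxc" -> "pqxc" -> "pqxc" -> "cxqp"
  "xlizl" -> "izl" -> "zl" -> "zl" -> "lz"
  "gwmarygr" -> "marygr" -> "mrygr" -> "mrygr" -> "rgyrm"
  "qxevbyj" -> "evbyj" -> "vbyj" -> "vbyj" -> "jybv"
  "mgrlu" -> "rlu" -> "rl" -> "rl" -> "lr"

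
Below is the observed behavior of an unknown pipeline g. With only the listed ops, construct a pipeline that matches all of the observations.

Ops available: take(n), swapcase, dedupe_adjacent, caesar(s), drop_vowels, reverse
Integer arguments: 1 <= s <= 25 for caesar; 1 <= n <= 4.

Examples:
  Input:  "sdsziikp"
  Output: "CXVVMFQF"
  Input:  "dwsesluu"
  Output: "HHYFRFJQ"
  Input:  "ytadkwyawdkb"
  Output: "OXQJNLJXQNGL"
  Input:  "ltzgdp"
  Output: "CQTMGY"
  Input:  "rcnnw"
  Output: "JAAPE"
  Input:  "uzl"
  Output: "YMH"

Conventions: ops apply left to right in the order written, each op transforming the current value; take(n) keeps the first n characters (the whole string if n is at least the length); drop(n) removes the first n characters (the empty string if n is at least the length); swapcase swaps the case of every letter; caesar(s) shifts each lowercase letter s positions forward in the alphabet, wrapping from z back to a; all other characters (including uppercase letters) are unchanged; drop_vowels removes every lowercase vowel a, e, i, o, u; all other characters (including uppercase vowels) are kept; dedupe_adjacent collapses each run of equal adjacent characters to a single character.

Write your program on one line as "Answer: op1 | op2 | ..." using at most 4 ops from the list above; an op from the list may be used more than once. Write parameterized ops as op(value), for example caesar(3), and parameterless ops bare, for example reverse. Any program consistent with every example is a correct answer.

caesar(13) | swapcase | reverse

Check, running the answer program on each example:
  "sdsziikp" -> "fqfmvvxc" -> "FQFMVVXC" -> "CXVVMFQF"
  "dwsesluu" -> "qjfrfyhh" -> "QJFRFYHH" -> "HHYFRFJQ"
  "ytadkwyawdkb" -> "lgnqxjlnjqxo" -> "LGNQXJLNJQXO" -> "OXQJNLJXQNGL"
  "ltzgdp" -> "ygmtqc" -> "YGMTQC" -> "CQTMGY"
  "rcnnw" -> "epaaj" -> "EPAAJ" -> "JAAPE"
  "uzl" -> "hmy" -> "HMY" -> "YMH"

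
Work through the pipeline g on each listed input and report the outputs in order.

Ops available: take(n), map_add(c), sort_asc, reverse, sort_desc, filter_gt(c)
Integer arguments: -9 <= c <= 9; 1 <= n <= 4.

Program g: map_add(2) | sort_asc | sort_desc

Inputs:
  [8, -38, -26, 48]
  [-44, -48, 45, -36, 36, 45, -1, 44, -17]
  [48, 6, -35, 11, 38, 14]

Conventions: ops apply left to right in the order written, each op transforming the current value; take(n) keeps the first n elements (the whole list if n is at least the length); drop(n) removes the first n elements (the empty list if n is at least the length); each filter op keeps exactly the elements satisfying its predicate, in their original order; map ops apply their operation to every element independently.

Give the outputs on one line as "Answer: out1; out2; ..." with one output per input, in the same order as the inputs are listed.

[50, 10, -24, -36]; [47, 47, 46, 38, 1, -15, -34, -42, -46]; [50, 40, 16, 13, 8, -33]

Execution, op by op:
  [8, -38, -26, 48] -> [10, -36, -24, 50] -> [-36, -24, 10, 50] -> [50, 10, -24, -36]
  [-44, -48, 45, -36, 36, 45, -1, 44, -17] -> [-42, -46, 47, -34, 38, 47, 1, 46, -15] -> [-46, -42, -34, -15, 1, 38, 46, 47, 47] -> [47, 47, 46, 38, 1, -15, -34, -42, -46]
  [48, 6, -35, 11, 38, 14] -> [50, 8, -33, 13, 40, 16] -> [-33, 8, 13, 16, 40, 50] -> [50, 40, 16, 13, 8, -33]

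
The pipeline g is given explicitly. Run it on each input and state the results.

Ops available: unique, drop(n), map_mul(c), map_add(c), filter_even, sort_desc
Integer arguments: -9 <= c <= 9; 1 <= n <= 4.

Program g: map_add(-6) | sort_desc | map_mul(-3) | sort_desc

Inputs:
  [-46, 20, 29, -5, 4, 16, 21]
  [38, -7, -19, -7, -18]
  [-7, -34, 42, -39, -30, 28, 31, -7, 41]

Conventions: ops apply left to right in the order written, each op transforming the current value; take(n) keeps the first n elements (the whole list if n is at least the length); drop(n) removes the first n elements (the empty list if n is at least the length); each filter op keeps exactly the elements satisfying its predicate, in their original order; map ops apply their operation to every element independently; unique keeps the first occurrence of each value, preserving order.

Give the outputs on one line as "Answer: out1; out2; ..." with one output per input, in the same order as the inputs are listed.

Execution, op by op:
  [-46, 20, 29, -5, 4, 16, 21] -> [-52, 14, 23, -11, -2, 10, 15] -> [23, 15, 14, 10, -2, -11, -52] -> [-69, -45, -42, -30, 6, 33, 156] -> [156, 33, 6, -30, -42, -45, -69]
  [38, -7, -19, -7, -18] -> [32, -13, -25, -13, -24] -> [32, -13, -13, -24, -25] -> [-96, 39, 39, 72, 75] -> [75, 72, 39, 39, -96]
  [-7, -34, 42, -39, -30, 28, 31, -7, 41] -> [-13, -40, 36, -45, -36, 22, 25, -13, 35] -> [36, 35, 25, 22, -13, -13, -36, -40, -45] -> [-108, -105, -75, -66, 39, 39, 108, 120, 135] -> [135, 120, 108, 39, 39, -66, -75, -105, -108]

[156, 33, 6, -30, -42, -45, -69]; [75, 72, 39, 39, -96]; [135, 120, 108, 39, 39, -66, -75, -105, -108]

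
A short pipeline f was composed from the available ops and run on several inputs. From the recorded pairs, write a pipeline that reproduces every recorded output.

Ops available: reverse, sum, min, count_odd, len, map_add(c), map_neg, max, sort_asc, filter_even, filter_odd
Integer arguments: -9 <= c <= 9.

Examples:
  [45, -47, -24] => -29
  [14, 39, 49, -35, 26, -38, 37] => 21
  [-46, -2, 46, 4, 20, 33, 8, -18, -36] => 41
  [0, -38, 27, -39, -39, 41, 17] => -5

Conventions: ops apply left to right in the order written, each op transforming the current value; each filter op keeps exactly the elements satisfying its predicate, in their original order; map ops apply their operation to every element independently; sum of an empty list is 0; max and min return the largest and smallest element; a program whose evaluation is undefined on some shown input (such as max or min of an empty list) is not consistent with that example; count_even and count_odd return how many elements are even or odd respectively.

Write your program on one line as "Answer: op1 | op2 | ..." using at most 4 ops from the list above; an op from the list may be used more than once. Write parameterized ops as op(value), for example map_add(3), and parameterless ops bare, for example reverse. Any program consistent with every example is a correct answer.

map_add(-5) | sort_asc | filter_odd | max

Check, running the answer program on each example:
  [45, -47, -24] -> [40, -52, -29] -> [-52, -29, 40] -> [-29] -> -29
  [14, 39, 49, -35, 26, -38, 37] -> [9, 34, 44, -40, 21, -43, 32] -> [-43, -40, 9, 21, 32, 34, 44] -> [-43, 9, 21] -> 21
  [-46, -2, 46, 4, 20, 33, 8, -18, -36] -> [-51, -7, 41, -1, 15, 28, 3, -23, -41] -> [-51, -41, -23, -7, -1, 3, 15, 28, 41] -> [-51, -41, -23, -7, -1, 3, 15, 41] -> 41
  [0, -38, 27, -39, -39, 41, 17] -> [-5, -43, 22, -44, -44, 36, 12] -> [-44, -44, -43, -5, 12, 22, 36] -> [-43, -5] -> -5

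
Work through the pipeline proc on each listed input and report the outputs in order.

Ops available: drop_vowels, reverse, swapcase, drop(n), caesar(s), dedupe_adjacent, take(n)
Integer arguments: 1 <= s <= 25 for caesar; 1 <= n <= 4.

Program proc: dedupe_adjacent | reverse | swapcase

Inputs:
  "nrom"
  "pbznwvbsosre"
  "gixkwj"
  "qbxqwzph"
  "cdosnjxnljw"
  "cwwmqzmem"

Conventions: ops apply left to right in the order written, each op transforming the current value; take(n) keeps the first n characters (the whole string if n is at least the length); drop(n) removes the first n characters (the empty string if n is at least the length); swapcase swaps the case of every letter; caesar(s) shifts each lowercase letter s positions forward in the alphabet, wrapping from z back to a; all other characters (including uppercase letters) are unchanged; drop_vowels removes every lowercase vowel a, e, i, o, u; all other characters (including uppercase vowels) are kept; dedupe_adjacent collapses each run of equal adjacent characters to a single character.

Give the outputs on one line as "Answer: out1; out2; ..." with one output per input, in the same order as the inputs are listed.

Execution, op by op:
  "nrom" -> "nrom" -> "morn" -> "MORN"
  "pbznwvbsosre" -> "pbznwvbsosre" -> "ersosbvwnzbp" -> "ERSOSBVWNZBP"
  "gixkwj" -> "gixkwj" -> "jwkxig" -> "JWKXIG"
  "qbxqwzph" -> "qbxqwzph" -> "hpzwqxbq" -> "HPZWQXBQ"
  "cdosnjxnljw" -> "cdosnjxnljw" -> "wjlnxjnsodc" -> "WJLNXJNSODC"
  "cwwmqzmem" -> "cwmqzmem" -> "memzqmwc" -> "MEMZQMWC"

"MORN"; "ERSOSBVWNZBP"; "JWKXIG"; "HPZWQXBQ"; "WJLNXJNSODC"; "MEMZQMWC"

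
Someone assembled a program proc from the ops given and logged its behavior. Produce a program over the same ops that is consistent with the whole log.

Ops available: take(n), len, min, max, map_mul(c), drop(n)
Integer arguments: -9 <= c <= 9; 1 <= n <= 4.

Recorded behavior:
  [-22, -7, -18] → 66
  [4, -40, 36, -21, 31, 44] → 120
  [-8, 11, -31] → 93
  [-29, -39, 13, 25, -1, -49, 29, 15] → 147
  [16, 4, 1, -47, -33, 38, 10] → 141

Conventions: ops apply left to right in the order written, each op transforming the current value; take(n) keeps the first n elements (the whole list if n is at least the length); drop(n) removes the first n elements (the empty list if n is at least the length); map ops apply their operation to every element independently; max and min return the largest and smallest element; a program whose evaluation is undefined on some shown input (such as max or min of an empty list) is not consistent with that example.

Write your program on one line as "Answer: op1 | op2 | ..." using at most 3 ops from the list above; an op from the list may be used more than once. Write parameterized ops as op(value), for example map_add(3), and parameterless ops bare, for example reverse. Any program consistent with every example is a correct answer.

map_mul(-3) | max

Check, running the answer program on each example:
  [-22, -7, -18] -> [66, 21, 54] -> 66
  [4, -40, 36, -21, 31, 44] -> [-12, 120, -108, 63, -93, -132] -> 120
  [-8, 11, -31] -> [24, -33, 93] -> 93
  [-29, -39, 13, 25, -1, -49, 29, 15] -> [87, 117, -39, -75, 3, 147, -87, -45] -> 147
  [16, 4, 1, -47, -33, 38, 10] -> [-48, -12, -3, 141, 99, -114, -30] -> 141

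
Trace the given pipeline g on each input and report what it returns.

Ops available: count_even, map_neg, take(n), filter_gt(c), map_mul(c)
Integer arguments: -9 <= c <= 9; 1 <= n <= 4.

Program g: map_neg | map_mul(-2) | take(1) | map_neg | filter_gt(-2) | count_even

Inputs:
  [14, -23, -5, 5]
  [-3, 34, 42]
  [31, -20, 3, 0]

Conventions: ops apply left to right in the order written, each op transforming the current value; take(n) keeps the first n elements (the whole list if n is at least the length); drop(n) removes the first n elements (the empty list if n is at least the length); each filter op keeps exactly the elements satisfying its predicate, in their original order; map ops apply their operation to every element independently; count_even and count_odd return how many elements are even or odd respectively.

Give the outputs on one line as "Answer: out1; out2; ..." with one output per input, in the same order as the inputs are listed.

0; 1; 0

Execution, op by op:
  [14, -23, -5, 5] -> [-14, 23, 5, -5] -> [28, -46, -10, 10] -> [28] -> [-28] -> [] -> 0
  [-3, 34, 42] -> [3, -34, -42] -> [-6, 68, 84] -> [-6] -> [6] -> [6] -> 1
  [31, -20, 3, 0] -> [-31, 20, -3, 0] -> [62, -40, 6, 0] -> [62] -> [-62] -> [] -> 0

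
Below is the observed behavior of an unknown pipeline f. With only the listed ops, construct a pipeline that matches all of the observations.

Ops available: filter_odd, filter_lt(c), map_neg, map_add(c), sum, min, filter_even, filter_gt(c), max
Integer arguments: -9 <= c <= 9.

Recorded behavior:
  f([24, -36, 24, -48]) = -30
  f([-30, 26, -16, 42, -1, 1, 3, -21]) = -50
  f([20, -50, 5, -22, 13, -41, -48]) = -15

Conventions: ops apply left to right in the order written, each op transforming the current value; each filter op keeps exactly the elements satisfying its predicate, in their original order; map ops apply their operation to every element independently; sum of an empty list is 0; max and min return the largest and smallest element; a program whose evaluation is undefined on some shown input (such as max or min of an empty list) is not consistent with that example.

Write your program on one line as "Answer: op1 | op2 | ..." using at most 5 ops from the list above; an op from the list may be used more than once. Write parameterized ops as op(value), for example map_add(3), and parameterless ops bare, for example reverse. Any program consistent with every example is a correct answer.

map_neg | filter_lt(-8) | map_add(9) | sum

Check, running the answer program on each example:
  [24, -36, 24, -48] -> [-24, 36, -24, 48] -> [-24, -24] -> [-15, -15] -> -30
  [-30, 26, -16, 42, -1, 1, 3, -21] -> [30, -26, 16, -42, 1, -1, -3, 21] -> [-26, -42] -> [-17, -33] -> -50
  [20, -50, 5, -22, 13, -41, -48] -> [-20, 50, -5, 22, -13, 41, 48] -> [-20, -13] -> [-11, -4] -> -15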